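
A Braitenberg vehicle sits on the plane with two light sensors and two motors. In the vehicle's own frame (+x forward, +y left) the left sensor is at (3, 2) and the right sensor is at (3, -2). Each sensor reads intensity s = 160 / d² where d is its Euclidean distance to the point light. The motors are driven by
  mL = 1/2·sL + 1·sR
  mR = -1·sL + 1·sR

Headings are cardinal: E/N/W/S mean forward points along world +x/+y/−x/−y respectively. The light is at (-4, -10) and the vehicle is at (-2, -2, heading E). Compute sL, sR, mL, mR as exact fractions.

32/25 160/61 4976/1525 2048/1525

left sensor world pos  = (1, 0); dL² = 125
right sensor world pos = (1, -4); dR² = 61
sL = 160/125 = 32/25
sR = 160/61 = 160/61
mL = 1/2·sL + 1·sR = 4976/1525
mR = -1·sL + 1·sR = 2048/1525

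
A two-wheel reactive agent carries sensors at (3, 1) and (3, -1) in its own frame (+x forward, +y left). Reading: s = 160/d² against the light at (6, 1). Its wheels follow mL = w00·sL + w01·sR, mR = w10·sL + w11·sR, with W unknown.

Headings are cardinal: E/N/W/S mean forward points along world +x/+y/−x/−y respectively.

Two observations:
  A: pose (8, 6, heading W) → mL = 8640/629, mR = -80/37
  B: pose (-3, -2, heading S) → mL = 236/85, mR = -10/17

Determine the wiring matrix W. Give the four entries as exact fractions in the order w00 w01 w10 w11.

obs A: pose=(8,6,W) → sL=160/17, sR=160/37, mL=8640/629, mR=-80/37
obs B: pose=(-3,-2,S) → sL=8/5, sR=20/17, mL=236/85, mR=-10/17
sensor matrix S = [[160/17, 160/37], [8/5, 20/17]]; det S = 44416/10693
solve [mL_A; mL_B] = S·[w00; w01] and [mR_A; mR_B] = S·[w10; w11]:
  w00 = 1, w01 = 1, w10 = 0, w11 = -1/2

1 1 0 -1/2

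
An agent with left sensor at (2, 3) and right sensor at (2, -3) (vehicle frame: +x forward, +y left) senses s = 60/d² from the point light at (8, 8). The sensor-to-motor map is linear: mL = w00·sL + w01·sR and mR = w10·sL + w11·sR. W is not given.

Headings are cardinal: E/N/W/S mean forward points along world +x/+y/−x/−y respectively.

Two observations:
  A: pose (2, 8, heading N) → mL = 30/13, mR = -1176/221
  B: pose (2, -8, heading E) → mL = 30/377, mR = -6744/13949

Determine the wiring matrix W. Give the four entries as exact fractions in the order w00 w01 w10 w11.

obs A: pose=(2,8,N) → sL=12/17, sR=60/13, mL=30/13, mR=-1176/221
obs B: pose=(2,-8,E) → sL=12/37, sR=60/377, mL=30/377, mR=-6744/13949
sensor matrix S = [[12/17, 60/13], [12/37, 60/377]]; det S = -328320/237133
solve [mL_A; mL_B] = S·[w00; w01] and [mR_A; mR_B] = S·[w10; w11]:
  w00 = 0, w01 = 1/2, w10 = -1, w11 = -1

0 1/2 -1 -1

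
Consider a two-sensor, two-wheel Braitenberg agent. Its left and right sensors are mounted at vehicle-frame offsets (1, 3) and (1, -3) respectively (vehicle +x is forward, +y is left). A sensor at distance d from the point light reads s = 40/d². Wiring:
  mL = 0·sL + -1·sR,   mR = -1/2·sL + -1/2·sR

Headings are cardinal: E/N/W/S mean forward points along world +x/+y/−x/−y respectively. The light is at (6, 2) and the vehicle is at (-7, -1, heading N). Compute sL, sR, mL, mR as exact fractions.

left sensor world pos  = (-10, 0); dL² = 260
right sensor world pos = (-4, 0); dR² = 104
sL = 40/260 = 2/13
sR = 40/104 = 5/13
mL = 0·sL + -1·sR = -5/13
mR = -1/2·sL + -1/2·sR = -7/26

2/13 5/13 -5/13 -7/26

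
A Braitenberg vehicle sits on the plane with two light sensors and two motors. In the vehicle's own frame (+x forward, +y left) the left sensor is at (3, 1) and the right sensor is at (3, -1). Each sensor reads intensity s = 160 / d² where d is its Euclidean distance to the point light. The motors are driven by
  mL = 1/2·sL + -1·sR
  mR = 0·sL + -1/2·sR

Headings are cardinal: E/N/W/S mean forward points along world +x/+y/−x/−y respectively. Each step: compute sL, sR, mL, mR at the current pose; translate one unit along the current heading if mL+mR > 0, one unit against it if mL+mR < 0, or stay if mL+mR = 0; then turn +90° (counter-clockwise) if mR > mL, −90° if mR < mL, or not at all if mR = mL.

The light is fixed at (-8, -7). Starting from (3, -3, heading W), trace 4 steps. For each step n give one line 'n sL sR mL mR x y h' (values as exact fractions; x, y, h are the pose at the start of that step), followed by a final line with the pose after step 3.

0 160/73 160/89 -4560/6497 -80/89 3 -3 W
1 16/17 80/109 -488/1853 -40/109 4 -3 N
2 160/241 160/229 -20240/55189 -80/229 4 -4 E
3 20/17 8/9 -46/153 -4/9 3 -4 N
final 3 -5 E

n=0: pose=(3,-3,W); sL=160/73, sR=160/89; mL=-4560/6497, mR=-80/89; mL+mR=-10400/6497 → advance -1; mR−mL=-1280/6497 → turn -1·90°
n=1: pose=(4,-3,N); sL=16/17, sR=80/109; mL=-488/1853, mR=-40/109; mL+mR=-1168/1853 → advance -1; mR−mL=-192/1853 → turn -1·90°
n=2: pose=(4,-4,E); sL=160/241, sR=160/229; mL=-20240/55189, mR=-80/229; mL+mR=-39520/55189 → advance -1; mR−mL=960/55189 → turn +1·90°
n=3: pose=(3,-4,N); sL=20/17, sR=8/9; mL=-46/153, mR=-4/9; mL+mR=-38/51 → advance -1; mR−mL=-22/153 → turn -1·90°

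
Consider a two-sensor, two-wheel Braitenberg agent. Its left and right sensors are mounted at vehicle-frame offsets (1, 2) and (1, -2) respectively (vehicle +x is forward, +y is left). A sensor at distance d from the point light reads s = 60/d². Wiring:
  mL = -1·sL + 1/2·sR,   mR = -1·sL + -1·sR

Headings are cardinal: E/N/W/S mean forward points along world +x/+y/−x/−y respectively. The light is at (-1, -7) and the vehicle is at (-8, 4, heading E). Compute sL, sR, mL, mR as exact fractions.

12/41 20/39 -58/1599 -1288/1599

left sensor world pos  = (-7, 6); dL² = 205
right sensor world pos = (-7, 2); dR² = 117
sL = 60/205 = 12/41
sR = 60/117 = 20/39
mL = -1·sL + 1/2·sR = -58/1599
mR = -1·sL + -1·sR = -1288/1599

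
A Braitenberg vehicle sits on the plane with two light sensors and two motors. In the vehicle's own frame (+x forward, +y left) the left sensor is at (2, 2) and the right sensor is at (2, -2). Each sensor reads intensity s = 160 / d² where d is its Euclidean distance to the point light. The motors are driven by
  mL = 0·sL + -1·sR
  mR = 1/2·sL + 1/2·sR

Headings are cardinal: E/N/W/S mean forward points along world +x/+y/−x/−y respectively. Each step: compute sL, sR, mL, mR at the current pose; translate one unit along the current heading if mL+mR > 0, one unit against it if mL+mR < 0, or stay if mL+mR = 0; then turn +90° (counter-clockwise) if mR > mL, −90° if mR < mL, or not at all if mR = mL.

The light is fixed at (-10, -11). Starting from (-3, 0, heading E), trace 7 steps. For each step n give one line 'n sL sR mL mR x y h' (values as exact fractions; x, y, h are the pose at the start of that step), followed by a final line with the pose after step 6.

n=0: pose=(-3,0,E); sL=16/25, sR=80/81; mL=-80/81, mR=1648/2025; mL+mR=-352/2025 → advance -1; mR−mL=1216/675 → turn +1·90°
n=1: pose=(-4,0,N); sL=32/37, sR=160/233; mL=-160/233, mR=6688/8621; mL+mR=768/8621 → advance +1; mR−mL=12608/8621 → turn +1·90°
n=2: pose=(-4,1,W); sL=40/29, sR=40/53; mL=-40/53, mR=1640/1537; mL+mR=480/1537 → advance +1; mR−mL=2800/1537 → turn +1·90°
n=3: pose=(-5,1,S); sL=160/149, sR=160/109; mL=-160/109, mR=20640/16241; mL+mR=-3200/16241 → advance -1; mR−mL=44480/16241 → turn +1·90°
n=4: pose=(-5,2,E); sL=80/137, sR=16/17; mL=-16/17, mR=1776/2329; mL+mR=-416/2329 → advance -1; mR−mL=3968/2329 → turn +1·90°
n=5: pose=(-6,2,N); sL=160/229, sR=160/261; mL=-160/261, mR=39200/59769; mL+mR=2560/59769 → advance +1; mR−mL=25280/19923 → turn +1·90°
n=6: pose=(-6,3,W); sL=40/37, sR=8/13; mL=-8/13, mR=408/481; mL+mR=112/481 → advance +1; mR−mL=704/481 → turn +1·90°

0 16/25 80/81 -80/81 1648/2025 -3 0 E
1 32/37 160/233 -160/233 6688/8621 -4 0 N
2 40/29 40/53 -40/53 1640/1537 -4 1 W
3 160/149 160/109 -160/109 20640/16241 -5 1 S
4 80/137 16/17 -16/17 1776/2329 -5 2 E
5 160/229 160/261 -160/261 39200/59769 -6 2 N
6 40/37 8/13 -8/13 408/481 -6 3 W
final -7 3 S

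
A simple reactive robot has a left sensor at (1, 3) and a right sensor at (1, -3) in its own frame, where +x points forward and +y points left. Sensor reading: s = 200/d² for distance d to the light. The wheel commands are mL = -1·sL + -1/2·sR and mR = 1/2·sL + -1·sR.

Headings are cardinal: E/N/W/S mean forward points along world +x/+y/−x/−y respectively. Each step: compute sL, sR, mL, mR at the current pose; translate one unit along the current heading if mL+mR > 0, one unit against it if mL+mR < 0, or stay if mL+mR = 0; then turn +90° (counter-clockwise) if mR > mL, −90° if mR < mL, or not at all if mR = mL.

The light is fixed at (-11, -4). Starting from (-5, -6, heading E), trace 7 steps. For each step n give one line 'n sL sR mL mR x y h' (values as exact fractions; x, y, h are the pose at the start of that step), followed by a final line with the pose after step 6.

0 4 100/37 -198/37 -26/37 -5 -6 E
1 40 40/13 -540/13 220/13 -6 -6 N
2 50/13 25/2 -525/52 -275/26 -6 -7 W
3 200/13 40/17 -3660/221 1180/221 -5 -7 N
4 100/37 100/13 -3150/481 -3050/481 -5 -8 W
5 8/5 200/41 -828/205 -836/205 -4 -8 S
6 25/9 50/9 -50/9 -25/6 -4 -7 W
final -3 -7 S

n=0: pose=(-5,-6,E); sL=4, sR=100/37; mL=-198/37, mR=-26/37; mL+mR=-224/37 → advance -1; mR−mL=172/37 → turn +1·90°
n=1: pose=(-6,-6,N); sL=40, sR=40/13; mL=-540/13, mR=220/13; mL+mR=-320/13 → advance -1; mR−mL=760/13 → turn +1·90°
n=2: pose=(-6,-7,W); sL=50/13, sR=25/2; mL=-525/52, mR=-275/26; mL+mR=-1075/52 → advance -1; mR−mL=-25/52 → turn -1·90°
n=3: pose=(-5,-7,N); sL=200/13, sR=40/17; mL=-3660/221, mR=1180/221; mL+mR=-2480/221 → advance -1; mR−mL=4840/221 → turn +1·90°
n=4: pose=(-5,-8,W); sL=100/37, sR=100/13; mL=-3150/481, mR=-3050/481; mL+mR=-6200/481 → advance -1; mR−mL=100/481 → turn +1·90°
n=5: pose=(-4,-8,S); sL=8/5, sR=200/41; mL=-828/205, mR=-836/205; mL+mR=-1664/205 → advance -1; mR−mL=-8/205 → turn -1·90°
n=6: pose=(-4,-7,W); sL=25/9, sR=50/9; mL=-50/9, mR=-25/6; mL+mR=-175/18 → advance -1; mR−mL=25/18 → turn +1·90°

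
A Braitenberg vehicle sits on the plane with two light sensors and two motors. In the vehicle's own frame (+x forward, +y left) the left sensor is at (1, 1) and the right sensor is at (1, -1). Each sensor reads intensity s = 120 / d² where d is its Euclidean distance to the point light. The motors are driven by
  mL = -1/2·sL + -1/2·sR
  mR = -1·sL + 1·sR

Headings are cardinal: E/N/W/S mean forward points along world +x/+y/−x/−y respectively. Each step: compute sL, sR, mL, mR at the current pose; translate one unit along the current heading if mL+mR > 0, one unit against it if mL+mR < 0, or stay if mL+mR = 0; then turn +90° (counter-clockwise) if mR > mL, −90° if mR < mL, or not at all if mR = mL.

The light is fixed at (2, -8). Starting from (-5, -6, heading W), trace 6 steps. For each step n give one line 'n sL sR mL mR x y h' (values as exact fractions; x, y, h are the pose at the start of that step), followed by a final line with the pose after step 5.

n=0: pose=(-5,-6,W); sL=24/13, sR=120/73; mL=-1656/949, mR=-192/949; mL+mR=-1848/949 → advance -1; mR−mL=1464/949 → turn +1·90°
n=1: pose=(-4,-6,S); sL=60/13, sR=12/5; mL=-228/65, mR=-144/65; mL+mR=-372/65 → advance -1; mR−mL=84/65 → turn +1·90°
n=2: pose=(-4,-5,E); sL=120/41, sR=120/29; mL=-4200/1189, mR=1440/1189; mL+mR=-2760/1189 → advance -1; mR−mL=5640/1189 → turn +1·90°
n=3: pose=(-5,-5,N); sL=3/2, sR=30/13; mL=-99/52, mR=21/26; mL+mR=-57/52 → advance -1; mR−mL=141/52 → turn +1·90°
n=4: pose=(-5,-6,W); sL=24/13, sR=120/73; mL=-1656/949, mR=-192/949; mL+mR=-1848/949 → advance -1; mR−mL=1464/949 → turn +1·90°
n=5: pose=(-4,-6,S); sL=60/13, sR=12/5; mL=-228/65, mR=-144/65; mL+mR=-372/65 → advance -1; mR−mL=84/65 → turn +1·90°

0 24/13 120/73 -1656/949 -192/949 -5 -6 W
1 60/13 12/5 -228/65 -144/65 -4 -6 S
2 120/41 120/29 -4200/1189 1440/1189 -4 -5 E
3 3/2 30/13 -99/52 21/26 -5 -5 N
4 24/13 120/73 -1656/949 -192/949 -5 -6 W
5 60/13 12/5 -228/65 -144/65 -4 -6 S
final -4 -5 E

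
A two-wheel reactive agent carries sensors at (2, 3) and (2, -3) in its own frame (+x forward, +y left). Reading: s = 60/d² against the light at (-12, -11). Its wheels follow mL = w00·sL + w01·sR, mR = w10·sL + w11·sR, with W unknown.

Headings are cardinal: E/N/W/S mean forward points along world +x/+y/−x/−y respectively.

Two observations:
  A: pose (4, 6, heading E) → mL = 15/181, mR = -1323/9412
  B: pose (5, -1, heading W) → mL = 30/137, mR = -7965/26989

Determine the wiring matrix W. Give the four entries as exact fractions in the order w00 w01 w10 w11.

obs A: pose=(4,6,E) → sL=15/181, sR=3/26, mL=15/181, mR=-1323/9412
obs B: pose=(5,-1,W) → sL=30/137, sR=30/197, mL=30/137, mR=-7965/26989
sensor matrix S = [[15/181, 3/26], [30/137, 30/197]]; det S = -803115/63505117
solve [mL_A; mL_B] = S·[w00; w01] and [mR_A; mR_B] = S·[w10; w11]:
  w00 = 1, w01 = 0, w10 = -1, w11 = -1/2

1 0 -1 -1/2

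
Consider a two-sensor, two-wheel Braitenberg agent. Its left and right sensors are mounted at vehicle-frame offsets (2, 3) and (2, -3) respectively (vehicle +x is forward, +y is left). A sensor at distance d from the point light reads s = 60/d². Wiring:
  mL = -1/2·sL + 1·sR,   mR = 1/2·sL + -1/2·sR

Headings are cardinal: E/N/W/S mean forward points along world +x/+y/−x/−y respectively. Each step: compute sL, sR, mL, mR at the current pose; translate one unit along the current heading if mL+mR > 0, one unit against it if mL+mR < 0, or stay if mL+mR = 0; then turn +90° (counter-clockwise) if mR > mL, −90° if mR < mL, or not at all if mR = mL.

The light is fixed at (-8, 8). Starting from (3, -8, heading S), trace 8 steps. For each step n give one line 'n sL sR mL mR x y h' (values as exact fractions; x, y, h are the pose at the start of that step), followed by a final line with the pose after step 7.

0 3/26 15/97 489/5044 -99/5044 3 -8 S
1 60/481 60/277 20550/133237 -6120/133237 3 -9 W
2 30/137 30/197 1155/26989 900/26989 2 -9 N
3 60/313 12/101 726/31613 1152/31613 2 -8 E
4 3/13 15/98 24/637 99/2548 3 -8 N
5 4/27 4/15 26/135 -8/135 3 -7 W
6 30/109 30/169 735/18421 900/18421 2 -7 N
7 60/353 12/37 3126/13061 -1008/13061 2 -6 W
final 1 -6 N

n=0: pose=(3,-8,S); sL=3/26, sR=15/97; mL=489/5044, mR=-99/5044; mL+mR=15/194 → advance +1; mR−mL=-147/1261 → turn -1·90°
n=1: pose=(3,-9,W); sL=60/481, sR=60/277; mL=20550/133237, mR=-6120/133237; mL+mR=30/277 → advance +1; mR−mL=-26670/133237 → turn -1·90°
n=2: pose=(2,-9,N); sL=30/137, sR=30/197; mL=1155/26989, mR=900/26989; mL+mR=15/197 → advance +1; mR−mL=-255/26989 → turn -1·90°
n=3: pose=(2,-8,E); sL=60/313, sR=12/101; mL=726/31613, mR=1152/31613; mL+mR=6/101 → advance +1; mR−mL=426/31613 → turn +1·90°
n=4: pose=(3,-8,N); sL=3/13, sR=15/98; mL=24/637, mR=99/2548; mL+mR=15/196 → advance +1; mR−mL=3/2548 → turn +1·90°
n=5: pose=(3,-7,W); sL=4/27, sR=4/15; mL=26/135, mR=-8/135; mL+mR=2/15 → advance +1; mR−mL=-34/135 → turn -1·90°
n=6: pose=(2,-7,N); sL=30/109, sR=30/169; mL=735/18421, mR=900/18421; mL+mR=15/169 → advance +1; mR−mL=165/18421 → turn +1·90°
n=7: pose=(2,-6,W); sL=60/353, sR=12/37; mL=3126/13061, mR=-1008/13061; mL+mR=6/37 → advance +1; mR−mL=-4134/13061 → turn -1·90°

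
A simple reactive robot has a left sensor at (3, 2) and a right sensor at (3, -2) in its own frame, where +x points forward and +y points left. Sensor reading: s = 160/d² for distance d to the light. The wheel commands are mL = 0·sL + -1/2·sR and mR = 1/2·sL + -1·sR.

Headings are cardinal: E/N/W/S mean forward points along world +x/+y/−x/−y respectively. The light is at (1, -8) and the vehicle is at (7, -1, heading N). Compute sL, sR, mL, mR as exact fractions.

40/29 40/41 -20/41 -340/1189

left sensor world pos  = (5, 2); dL² = 116
right sensor world pos = (9, 2); dR² = 164
sL = 160/116 = 40/29
sR = 160/164 = 40/41
mL = 0·sL + -1/2·sR = -20/41
mR = 1/2·sL + -1·sR = -340/1189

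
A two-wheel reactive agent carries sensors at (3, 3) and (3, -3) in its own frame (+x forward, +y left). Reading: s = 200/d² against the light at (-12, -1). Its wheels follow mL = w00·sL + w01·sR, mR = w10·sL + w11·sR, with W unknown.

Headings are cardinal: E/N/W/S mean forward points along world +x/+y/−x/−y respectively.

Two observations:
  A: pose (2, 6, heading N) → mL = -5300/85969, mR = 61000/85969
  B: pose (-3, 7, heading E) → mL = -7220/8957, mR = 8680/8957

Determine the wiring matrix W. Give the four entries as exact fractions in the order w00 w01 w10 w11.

1/2 -1 1/2 1/2

obs A: pose=(2,6,N) → sL=200/221, sR=200/389, mL=-5300/85969, mR=61000/85969
obs B: pose=(-3,7,E) → sL=40/53, sR=200/169, mL=-7220/8957, mR=8680/8957
sensor matrix S = [[200/221, 200/389], [40/53, 200/169]]; det S = 525888000/770024333
solve [mL_A; mL_B] = S·[w00; w01] and [mR_A; mR_B] = S·[w10; w11]:
  w00 = 1/2, w01 = -1, w10 = 1/2, w11 = 1/2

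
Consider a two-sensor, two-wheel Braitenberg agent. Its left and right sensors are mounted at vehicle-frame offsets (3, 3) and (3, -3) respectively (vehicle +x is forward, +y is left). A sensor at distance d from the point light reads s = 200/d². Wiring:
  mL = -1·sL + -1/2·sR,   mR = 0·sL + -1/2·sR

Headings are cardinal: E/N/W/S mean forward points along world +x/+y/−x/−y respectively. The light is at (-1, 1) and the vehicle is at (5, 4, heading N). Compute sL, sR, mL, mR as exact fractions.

40/9 200/117 -620/117 -100/117

left sensor world pos  = (2, 7); dL² = 45
right sensor world pos = (8, 7); dR² = 117
sL = 200/45 = 40/9
sR = 200/117 = 200/117
mL = -1·sL + -1/2·sR = -620/117
mR = 0·sL + -1/2·sR = -100/117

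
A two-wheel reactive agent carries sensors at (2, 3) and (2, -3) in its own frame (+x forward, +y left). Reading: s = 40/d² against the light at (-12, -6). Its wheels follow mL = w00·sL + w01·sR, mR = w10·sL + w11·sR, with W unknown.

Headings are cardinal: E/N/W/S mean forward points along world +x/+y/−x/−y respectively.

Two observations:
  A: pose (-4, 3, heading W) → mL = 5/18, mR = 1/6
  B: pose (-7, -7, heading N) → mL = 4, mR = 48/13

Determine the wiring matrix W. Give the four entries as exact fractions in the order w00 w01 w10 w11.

obs A: pose=(-4,3,W) → sL=5/9, sR=2/9, mL=5/18, mR=1/6
obs B: pose=(-7,-7,N) → sL=8, sR=8/13, mL=4, mR=48/13
sensor matrix S = [[5/9, 2/9], [8, 8/13]]; det S = -56/39
solve [mL_A; mL_B] = S·[w00; w01] and [mR_A; mR_B] = S·[w10; w11]:
  w00 = 1/2, w01 = 0, w10 = 1/2, w11 = -1/2

1/2 0 1/2 -1/2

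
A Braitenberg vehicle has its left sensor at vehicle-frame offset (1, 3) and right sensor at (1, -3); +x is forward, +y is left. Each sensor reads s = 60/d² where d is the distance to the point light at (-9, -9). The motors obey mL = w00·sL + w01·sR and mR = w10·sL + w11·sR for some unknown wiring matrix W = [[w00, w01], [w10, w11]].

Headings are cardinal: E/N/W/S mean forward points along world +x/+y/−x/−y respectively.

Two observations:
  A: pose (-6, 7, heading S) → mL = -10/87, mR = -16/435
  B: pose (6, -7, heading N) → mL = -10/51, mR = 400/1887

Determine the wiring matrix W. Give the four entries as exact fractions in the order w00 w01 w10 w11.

obs A: pose=(-6,7,S) → sL=20/87, sR=4/15, mL=-10/87, mR=-16/435
obs B: pose=(6,-7,N) → sL=20/51, sR=20/111, mL=-10/51, mR=400/1887
sensor matrix S = [[20/87, 4/15], [20/51, 20/111]]; det S = -1152/18241
solve [mL_A; mL_B] = S·[w00; w01] and [mR_A; mR_B] = S·[w10; w11]:
  w00 = -1/2, w01 = 0, w10 = 1, w11 = -1

-1/2 0 1 -1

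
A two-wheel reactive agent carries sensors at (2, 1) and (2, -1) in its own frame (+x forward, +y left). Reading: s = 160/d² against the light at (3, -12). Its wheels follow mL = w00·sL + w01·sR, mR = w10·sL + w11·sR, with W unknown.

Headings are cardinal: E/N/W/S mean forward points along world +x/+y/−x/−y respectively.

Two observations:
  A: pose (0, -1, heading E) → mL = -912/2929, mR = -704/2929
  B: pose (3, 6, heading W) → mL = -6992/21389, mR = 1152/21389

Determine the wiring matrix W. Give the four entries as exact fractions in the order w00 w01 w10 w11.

obs A: pose=(0,-1,E) → sL=32/29, sR=160/101, mL=-912/2929, mR=-704/2929
obs B: pose=(3,6,W) → sL=160/293, sR=32/73, mL=-6992/21389, mR=1152/21389
sensor matrix S = [[32/29, 160/101], [160/293, 32/73]]; det S = -23891968/62648381
solve [mL_A; mL_B] = S·[w00; w01] and [mR_A; mR_B] = S·[w10; w11]:
  w00 = -1, w01 = 1/2, w10 = 1/2, w11 = -1/2

-1 1/2 1/2 -1/2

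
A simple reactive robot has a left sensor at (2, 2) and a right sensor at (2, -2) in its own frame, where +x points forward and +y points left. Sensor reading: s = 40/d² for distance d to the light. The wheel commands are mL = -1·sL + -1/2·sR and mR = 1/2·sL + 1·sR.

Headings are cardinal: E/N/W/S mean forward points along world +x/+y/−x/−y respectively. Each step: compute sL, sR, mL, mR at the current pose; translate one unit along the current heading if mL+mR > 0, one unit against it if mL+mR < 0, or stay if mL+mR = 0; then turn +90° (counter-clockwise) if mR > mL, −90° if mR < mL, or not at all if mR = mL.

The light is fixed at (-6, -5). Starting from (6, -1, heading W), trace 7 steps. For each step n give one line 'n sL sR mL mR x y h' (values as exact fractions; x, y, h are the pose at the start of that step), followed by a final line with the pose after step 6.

n=0: pose=(6,-1,W); sL=5/13, sR=5/17; mL=-235/442, mR=215/442; mL+mR=-10/221 → advance -1; mR−mL=225/221 → turn +1·90°
n=1: pose=(7,-1,S); sL=40/229, sR=8/25; mL=-1916/5725, mR=2332/5725; mL+mR=416/5725 → advance +1; mR−mL=4248/5725 → turn +1·90°
n=2: pose=(7,-2,E); sL=4/25, sR=20/113; mL=-702/2825, mR=726/2825; mL+mR=24/2825 → advance +1; mR−mL=1428/2825 → turn +1·90°
n=3: pose=(8,-2,N); sL=40/169, sR=40/281; mL=-14620/47489, mR=12380/47489; mL+mR=-2240/47489 → advance -1; mR−mL=27000/47489 → turn +1·90°
n=4: pose=(8,-3,W); sL=5/18, sR=1/4; mL=-29/72, mR=7/18; mL+mR=-1/72 → advance -1; mR−mL=19/24 → turn +1·90°
n=5: pose=(9,-3,S); sL=40/289, sR=40/169; mL=-12540/48841, mR=14940/48841; mL+mR=2400/48841 → advance +1; mR−mL=27480/48841 → turn +1·90°
n=6: pose=(9,-4,E); sL=20/149, sR=4/29; mL=-878/4321, mR=886/4321; mL+mR=8/4321 → advance +1; mR−mL=1764/4321 → turn +1·90°

0 5/13 5/17 -235/442 215/442 6 -1 W
1 40/229 8/25 -1916/5725 2332/5725 7 -1 S
2 4/25 20/113 -702/2825 726/2825 7 -2 E
3 40/169 40/281 -14620/47489 12380/47489 8 -2 N
4 5/18 1/4 -29/72 7/18 8 -3 W
5 40/289 40/169 -12540/48841 14940/48841 9 -3 S
6 20/149 4/29 -878/4321 886/4321 9 -4 E
final 10 -4 N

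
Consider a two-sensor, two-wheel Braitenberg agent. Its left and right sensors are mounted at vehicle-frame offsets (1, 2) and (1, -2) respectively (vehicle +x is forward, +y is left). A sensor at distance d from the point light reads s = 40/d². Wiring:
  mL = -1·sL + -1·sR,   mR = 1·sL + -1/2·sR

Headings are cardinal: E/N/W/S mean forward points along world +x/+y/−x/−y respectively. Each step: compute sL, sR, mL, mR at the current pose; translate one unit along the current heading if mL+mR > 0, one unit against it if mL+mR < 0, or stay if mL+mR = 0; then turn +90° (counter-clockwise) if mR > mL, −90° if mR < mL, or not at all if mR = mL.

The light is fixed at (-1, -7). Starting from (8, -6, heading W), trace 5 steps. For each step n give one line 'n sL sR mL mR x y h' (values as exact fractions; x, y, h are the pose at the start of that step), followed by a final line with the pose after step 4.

n=0: pose=(8,-6,W); sL=8/13, sR=40/73; mL=-1104/949, mR=324/949; mL+mR=-60/73 → advance -1; mR−mL=1428/949 → turn +1·90°
n=1: pose=(9,-6,S); sL=5/18, sR=5/8; mL=-65/72, mR=-5/144; mL+mR=-15/16 → advance -1; mR−mL=125/144 → turn +1·90°
n=2: pose=(9,-5,E); sL=40/137, sR=40/121; mL=-10320/16577, mR=2100/16577; mL+mR=-60/121 → advance -1; mR−mL=12420/16577 → turn +1·90°
n=3: pose=(8,-5,N); sL=20/29, sR=4/13; mL=-376/377, mR=202/377; mL+mR=-6/13 → advance -1; mR−mL=578/377 → turn +1·90°
n=4: pose=(8,-6,W); sL=8/13, sR=40/73; mL=-1104/949, mR=324/949; mL+mR=-60/73 → advance -1; mR−mL=1428/949 → turn +1·90°

0 8/13 40/73 -1104/949 324/949 8 -6 W
1 5/18 5/8 -65/72 -5/144 9 -6 S
2 40/137 40/121 -10320/16577 2100/16577 9 -5 E
3 20/29 4/13 -376/377 202/377 8 -5 N
4 8/13 40/73 -1104/949 324/949 8 -6 W
final 9 -6 S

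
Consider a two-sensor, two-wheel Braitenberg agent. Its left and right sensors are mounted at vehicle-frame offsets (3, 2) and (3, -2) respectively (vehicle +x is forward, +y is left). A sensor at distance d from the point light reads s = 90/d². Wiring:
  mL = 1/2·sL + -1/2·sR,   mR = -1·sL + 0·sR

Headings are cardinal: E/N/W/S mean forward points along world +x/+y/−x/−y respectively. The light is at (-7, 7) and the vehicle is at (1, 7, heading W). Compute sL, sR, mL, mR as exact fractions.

left sensor world pos  = (-2, 5); dL² = 29
right sensor world pos = (-2, 9); dR² = 29
sL = 90/29 = 90/29
sR = 90/29 = 90/29
mL = 1/2·sL + -1/2·sR = 0
mR = -1·sL + 0·sR = -90/29

90/29 90/29 0 -90/29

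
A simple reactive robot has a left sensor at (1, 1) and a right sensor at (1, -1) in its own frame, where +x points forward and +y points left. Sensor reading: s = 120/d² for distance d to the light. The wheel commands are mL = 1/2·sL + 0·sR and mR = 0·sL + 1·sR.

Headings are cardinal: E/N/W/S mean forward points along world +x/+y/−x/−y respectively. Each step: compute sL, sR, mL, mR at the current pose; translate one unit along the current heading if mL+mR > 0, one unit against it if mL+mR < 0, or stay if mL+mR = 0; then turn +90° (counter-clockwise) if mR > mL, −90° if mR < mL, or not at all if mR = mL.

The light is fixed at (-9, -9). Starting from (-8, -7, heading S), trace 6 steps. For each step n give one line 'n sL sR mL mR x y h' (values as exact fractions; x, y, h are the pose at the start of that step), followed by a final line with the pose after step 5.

0 24 120 12 120 -8 -7 S
1 15 30 15/2 30 -8 -8 E
2 24 120/13 12 120/13 -7 -8 N
3 20/3 12 10/3 12 -7 -7 E
4 120/13 24/5 60/13 24/5 -6 -7 N
5 15 6 15/2 6 -6 -6 W
final -7 -6 N

n=0: pose=(-8,-7,S); sL=24, sR=120; mL=12, mR=120; mL+mR=132 → advance +1; mR−mL=108 → turn +1·90°
n=1: pose=(-8,-8,E); sL=15, sR=30; mL=15/2, mR=30; mL+mR=75/2 → advance +1; mR−mL=45/2 → turn +1·90°
n=2: pose=(-7,-8,N); sL=24, sR=120/13; mL=12, mR=120/13; mL+mR=276/13 → advance +1; mR−mL=-36/13 → turn -1·90°
n=3: pose=(-7,-7,E); sL=20/3, sR=12; mL=10/3, mR=12; mL+mR=46/3 → advance +1; mR−mL=26/3 → turn +1·90°
n=4: pose=(-6,-7,N); sL=120/13, sR=24/5; mL=60/13, mR=24/5; mL+mR=612/65 → advance +1; mR−mL=12/65 → turn +1·90°
n=5: pose=(-6,-6,W); sL=15, sR=6; mL=15/2, mR=6; mL+mR=27/2 → advance +1; mR−mL=-3/2 → turn -1·90°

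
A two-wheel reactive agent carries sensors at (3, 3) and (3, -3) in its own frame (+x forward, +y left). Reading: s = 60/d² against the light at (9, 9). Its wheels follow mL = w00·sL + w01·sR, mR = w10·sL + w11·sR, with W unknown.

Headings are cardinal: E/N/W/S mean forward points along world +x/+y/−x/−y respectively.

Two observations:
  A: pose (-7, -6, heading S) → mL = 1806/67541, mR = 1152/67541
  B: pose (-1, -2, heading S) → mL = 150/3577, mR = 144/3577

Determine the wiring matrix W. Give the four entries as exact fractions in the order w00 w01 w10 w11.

obs A: pose=(-7,-6,S) → sL=60/493, sR=12/137, mL=1806/67541, mR=1152/67541
obs B: pose=(-1,-2,S) → sL=12/49, sR=12/73, mL=150/3577, mR=144/3577
sensor matrix S = [[60/493, 12/137], [12/49, 12/73]]; det S = -349056/241594157
solve [mL_A; mL_B] = S·[w00; w01] and [mR_A; mR_B] = S·[w10; w11]:
  w00 = -1/2, w01 = 1, w10 = 1/2, w11 = -1/2

-1/2 1 1/2 -1/2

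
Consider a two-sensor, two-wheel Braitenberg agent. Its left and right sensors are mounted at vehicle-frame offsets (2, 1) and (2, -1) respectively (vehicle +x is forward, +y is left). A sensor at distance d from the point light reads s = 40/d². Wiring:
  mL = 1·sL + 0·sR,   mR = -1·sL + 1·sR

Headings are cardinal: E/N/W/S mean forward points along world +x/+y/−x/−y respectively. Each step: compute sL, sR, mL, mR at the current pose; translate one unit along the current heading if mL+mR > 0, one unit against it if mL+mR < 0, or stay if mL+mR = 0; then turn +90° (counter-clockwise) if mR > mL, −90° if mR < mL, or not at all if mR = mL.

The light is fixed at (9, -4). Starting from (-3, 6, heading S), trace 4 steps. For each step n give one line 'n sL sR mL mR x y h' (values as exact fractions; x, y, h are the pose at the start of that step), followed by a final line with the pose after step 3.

0 8/37 40/233 8/37 -384/8621 -3 6 S
1 2/13 5/37 2/13 -9/481 -3 5 W
2 40/317 8/53 40/317 416/16801 -4 5 N
3 20/121 20/101 20/121 400/12221 -4 6 E
final -3 6 S

n=0: pose=(-3,6,S); sL=8/37, sR=40/233; mL=8/37, mR=-384/8621; mL+mR=40/233 → advance +1; mR−mL=-2248/8621 → turn -1·90°
n=1: pose=(-3,5,W); sL=2/13, sR=5/37; mL=2/13, mR=-9/481; mL+mR=5/37 → advance +1; mR−mL=-83/481 → turn -1·90°
n=2: pose=(-4,5,N); sL=40/317, sR=8/53; mL=40/317, mR=416/16801; mL+mR=8/53 → advance +1; mR−mL=-1704/16801 → turn -1·90°
n=3: pose=(-4,6,E); sL=20/121, sR=20/101; mL=20/121, mR=400/12221; mL+mR=20/101 → advance +1; mR−mL=-1620/12221 → turn -1·90°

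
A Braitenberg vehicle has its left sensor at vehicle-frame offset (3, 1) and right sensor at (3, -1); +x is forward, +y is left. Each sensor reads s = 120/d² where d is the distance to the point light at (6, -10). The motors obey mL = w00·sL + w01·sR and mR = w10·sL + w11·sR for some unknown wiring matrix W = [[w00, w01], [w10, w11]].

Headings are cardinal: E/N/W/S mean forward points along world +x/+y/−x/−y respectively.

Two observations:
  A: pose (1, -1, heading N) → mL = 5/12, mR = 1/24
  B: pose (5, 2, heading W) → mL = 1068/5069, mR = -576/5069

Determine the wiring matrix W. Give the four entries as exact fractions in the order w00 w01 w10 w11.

obs A: pose=(1,-1,N) → sL=2/3, sR=3/4, mL=5/12, mR=1/24
obs B: pose=(5,2,W) → sL=120/137, sR=24/37, mL=1068/5069, mR=-576/5069
sensor matrix S = [[2/3, 3/4], [120/137, 24/37]]; det S = -1138/5069
solve [mL_A; mL_B] = S·[w00; w01] and [mR_A; mR_B] = S·[w10; w11]:
  w00 = -1/2, w01 = 1, w10 = -1/2, w11 = 1/2

-1/2 1 -1/2 1/2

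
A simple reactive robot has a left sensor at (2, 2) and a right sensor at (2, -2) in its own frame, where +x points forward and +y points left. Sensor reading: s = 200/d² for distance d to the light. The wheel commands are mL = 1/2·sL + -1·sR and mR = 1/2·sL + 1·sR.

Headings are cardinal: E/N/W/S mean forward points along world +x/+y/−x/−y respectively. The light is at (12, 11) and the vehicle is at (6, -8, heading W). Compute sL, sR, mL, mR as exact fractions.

left sensor world pos  = (4, -10); dL² = 505
right sensor world pos = (4, -6); dR² = 353
sL = 200/505 = 40/101
sR = 200/353 = 200/353
mL = 1/2·sL + -1·sR = -13140/35653
mR = 1/2·sL + 1·sR = 27260/35653

40/101 200/353 -13140/35653 27260/35653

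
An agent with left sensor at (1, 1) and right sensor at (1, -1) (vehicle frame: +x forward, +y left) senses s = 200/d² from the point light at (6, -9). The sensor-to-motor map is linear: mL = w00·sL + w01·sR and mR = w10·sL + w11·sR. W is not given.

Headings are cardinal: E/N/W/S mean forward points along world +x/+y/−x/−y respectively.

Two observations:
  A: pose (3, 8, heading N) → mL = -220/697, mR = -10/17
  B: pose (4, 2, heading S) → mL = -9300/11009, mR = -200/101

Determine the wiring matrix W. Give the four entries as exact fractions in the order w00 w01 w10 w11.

1/2 -1 -1 0

obs A: pose=(3,8,N) → sL=10/17, sR=25/41, mL=-220/697, mR=-10/17
obs B: pose=(4,2,S) → sL=200/101, sR=200/109, mL=-9300/11009, mR=-200/101
sensor matrix S = [[10/17, 25/41], [200/101, 200/109]]; det S = -983000/7673273
solve [mL_A; mL_B] = S·[w00; w01] and [mR_A; mR_B] = S·[w10; w11]:
  w00 = 1/2, w01 = -1, w10 = -1, w11 = 0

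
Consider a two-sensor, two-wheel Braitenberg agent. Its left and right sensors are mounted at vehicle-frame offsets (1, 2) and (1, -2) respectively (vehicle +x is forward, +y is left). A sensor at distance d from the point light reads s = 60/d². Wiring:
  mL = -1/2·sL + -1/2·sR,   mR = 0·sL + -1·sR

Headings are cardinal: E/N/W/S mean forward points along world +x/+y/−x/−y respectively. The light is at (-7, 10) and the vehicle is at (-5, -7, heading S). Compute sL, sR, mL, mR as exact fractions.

3/17 5/27 -83/459 -5/27

left sensor world pos  = (-3, -8); dL² = 340
right sensor world pos = (-7, -8); dR² = 324
sL = 60/340 = 3/17
sR = 60/324 = 5/27
mL = -1/2·sL + -1/2·sR = -83/459
mR = 0·sL + -1·sR = -5/27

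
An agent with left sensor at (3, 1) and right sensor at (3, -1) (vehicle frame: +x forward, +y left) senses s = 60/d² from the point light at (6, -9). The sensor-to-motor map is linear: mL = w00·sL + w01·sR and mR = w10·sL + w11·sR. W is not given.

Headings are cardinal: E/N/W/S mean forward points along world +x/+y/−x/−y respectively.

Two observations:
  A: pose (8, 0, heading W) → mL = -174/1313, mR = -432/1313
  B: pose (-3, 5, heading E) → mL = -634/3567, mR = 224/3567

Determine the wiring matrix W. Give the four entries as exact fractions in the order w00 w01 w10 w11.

obs A: pose=(8,0,W) → sL=12/13, sR=60/101, mL=-174/1313, mR=-432/1313
obs B: pose=(-3,5,E) → sL=20/87, sR=12/41, mL=-634/3567, mR=224/3567
sensor matrix S = [[12/13, 60/101], [20/87, 12/41]]; det S = 208576/1561157
solve [mL_A; mL_B] = S·[w00; w01] and [mR_A; mR_B] = S·[w10; w11]:
  w00 = 1/2, w01 = -1, w10 = -1, w11 = 1

1/2 -1 -1 1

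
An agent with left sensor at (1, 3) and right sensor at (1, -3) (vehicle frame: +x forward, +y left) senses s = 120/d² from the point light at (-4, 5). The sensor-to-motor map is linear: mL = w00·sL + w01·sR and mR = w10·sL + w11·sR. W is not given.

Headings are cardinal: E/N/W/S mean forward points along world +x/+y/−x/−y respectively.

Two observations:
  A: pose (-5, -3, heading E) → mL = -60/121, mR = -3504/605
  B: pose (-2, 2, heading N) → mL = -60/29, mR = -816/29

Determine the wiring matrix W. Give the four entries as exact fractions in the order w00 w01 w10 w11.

0 -1/2 -1 -1

obs A: pose=(-5,-3,E) → sL=24/5, sR=120/121, mL=-60/121, mR=-3504/605
obs B: pose=(-2,2,N) → sL=24, sR=120/29, mL=-60/29, mR=-816/29
sensor matrix S = [[24/5, 120/121], [24, 120/29]]; det S = -13824/3509
solve [mL_A; mL_B] = S·[w00; w01] and [mR_A; mR_B] = S·[w10; w11]:
  w00 = 0, w01 = -1/2, w10 = -1, w11 = -1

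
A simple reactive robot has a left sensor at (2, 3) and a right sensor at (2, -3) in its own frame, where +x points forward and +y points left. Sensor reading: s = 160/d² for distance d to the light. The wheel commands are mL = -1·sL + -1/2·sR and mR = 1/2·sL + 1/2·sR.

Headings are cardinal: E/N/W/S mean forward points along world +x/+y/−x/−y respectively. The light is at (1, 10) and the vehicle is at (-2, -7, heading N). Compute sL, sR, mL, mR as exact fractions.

left sensor world pos  = (-5, -5); dL² = 261
right sensor world pos = (1, -5); dR² = 225
sL = 160/261 = 160/261
sR = 160/225 = 32/45
mL = -1·sL + -1/2·sR = -1264/1305
mR = 1/2·sL + 1/2·sR = 96/145

160/261 32/45 -1264/1305 96/145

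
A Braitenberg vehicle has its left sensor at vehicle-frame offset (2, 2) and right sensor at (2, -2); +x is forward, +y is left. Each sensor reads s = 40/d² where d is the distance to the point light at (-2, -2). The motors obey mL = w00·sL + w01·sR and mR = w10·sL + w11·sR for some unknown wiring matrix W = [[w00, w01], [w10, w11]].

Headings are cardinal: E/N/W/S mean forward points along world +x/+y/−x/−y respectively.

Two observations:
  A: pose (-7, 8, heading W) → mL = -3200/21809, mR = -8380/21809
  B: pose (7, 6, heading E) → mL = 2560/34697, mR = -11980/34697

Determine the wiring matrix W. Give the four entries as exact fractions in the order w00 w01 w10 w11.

obs A: pose=(-7,8,W) → sL=40/113, sR=40/193, mL=-3200/21809, mR=-8380/21809
obs B: pose=(7,6,E) → sL=40/221, sR=40/157, mL=2560/34697, mR=-11980/34697
sensor matrix S = [[40/113, 40/193], [40/221, 40/157]]; det S = 39859200/756706873
solve [mL_A; mL_B] = S·[w00; w01] and [mR_A; mR_B] = S·[w10; w11]:
  w00 = -1, w01 = 1, w10 = -1/2, w11 = -1

-1 1 -1/2 -1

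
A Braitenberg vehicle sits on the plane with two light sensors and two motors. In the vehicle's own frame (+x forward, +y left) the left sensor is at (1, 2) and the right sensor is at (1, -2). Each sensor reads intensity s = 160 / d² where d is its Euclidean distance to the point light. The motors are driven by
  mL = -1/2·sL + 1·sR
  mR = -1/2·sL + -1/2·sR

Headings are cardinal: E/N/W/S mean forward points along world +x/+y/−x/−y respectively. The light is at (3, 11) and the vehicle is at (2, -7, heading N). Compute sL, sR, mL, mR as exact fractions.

left sensor world pos  = (0, -6); dL² = 298
right sensor world pos = (4, -6); dR² = 290
sL = 160/298 = 80/149
sR = 160/290 = 16/29
mL = -1/2·sL + 1·sR = 1224/4321
mR = -1/2·sL + -1/2·sR = -2352/4321

80/149 16/29 1224/4321 -2352/4321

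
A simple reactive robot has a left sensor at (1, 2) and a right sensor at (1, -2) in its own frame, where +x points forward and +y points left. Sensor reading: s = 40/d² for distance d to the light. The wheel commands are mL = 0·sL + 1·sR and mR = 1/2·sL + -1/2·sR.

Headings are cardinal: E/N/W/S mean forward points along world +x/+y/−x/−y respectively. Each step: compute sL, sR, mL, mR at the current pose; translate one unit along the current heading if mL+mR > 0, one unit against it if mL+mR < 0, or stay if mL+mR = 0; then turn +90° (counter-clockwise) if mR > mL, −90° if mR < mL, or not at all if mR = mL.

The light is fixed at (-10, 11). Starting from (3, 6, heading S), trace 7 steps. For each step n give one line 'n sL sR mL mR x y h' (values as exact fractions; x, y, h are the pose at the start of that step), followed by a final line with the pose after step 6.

n=0: pose=(3,6,S); sL=40/261, sR=40/157; mL=40/157, mR=-2080/40977; mL+mR=8360/40977 → advance +1; mR−mL=-12520/40977 → turn -1·90°
n=1: pose=(3,5,W); sL=5/26, sR=1/4; mL=1/4, mR=-3/104; mL+mR=23/104 → advance +1; mR−mL=-29/104 → turn -1·90°
n=2: pose=(2,5,N); sL=8/25, sR=40/221; mL=40/221, mR=384/5525; mL+mR=1384/5525 → advance +1; mR−mL=-616/5525 → turn -1·90°
n=3: pose=(2,6,E); sL=20/89, sR=20/109; mL=20/109, mR=200/9701; mL+mR=1980/9701 → advance +1; mR−mL=-1580/9701 → turn -1·90°
n=4: pose=(3,6,S); sL=40/261, sR=40/157; mL=40/157, mR=-2080/40977; mL+mR=8360/40977 → advance +1; mR−mL=-12520/40977 → turn -1·90°
n=5: pose=(3,5,W); sL=5/26, sR=1/4; mL=1/4, mR=-3/104; mL+mR=23/104 → advance +1; mR−mL=-29/104 → turn -1·90°
n=6: pose=(2,5,N); sL=8/25, sR=40/221; mL=40/221, mR=384/5525; mL+mR=1384/5525 → advance +1; mR−mL=-616/5525 → turn -1·90°

0 40/261 40/157 40/157 -2080/40977 3 6 S
1 5/26 1/4 1/4 -3/104 3 5 W
2 8/25 40/221 40/221 384/5525 2 5 N
3 20/89 20/109 20/109 200/9701 2 6 E
4 40/261 40/157 40/157 -2080/40977 3 6 S
5 5/26 1/4 1/4 -3/104 3 5 W
6 8/25 40/221 40/221 384/5525 2 5 N
final 2 6 E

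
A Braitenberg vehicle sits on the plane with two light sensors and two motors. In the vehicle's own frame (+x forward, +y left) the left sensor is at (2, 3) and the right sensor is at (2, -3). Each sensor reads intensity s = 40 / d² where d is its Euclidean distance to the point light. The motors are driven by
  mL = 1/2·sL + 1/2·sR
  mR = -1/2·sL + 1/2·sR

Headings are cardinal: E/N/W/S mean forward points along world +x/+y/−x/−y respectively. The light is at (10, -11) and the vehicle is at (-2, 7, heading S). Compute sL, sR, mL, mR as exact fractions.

left sensor world pos  = (1, 5); dL² = 337
right sensor world pos = (-5, 5); dR² = 481
sL = 40/337 = 40/337
sR = 40/481 = 40/481
mL = 1/2·sL + 1/2·sR = 16360/162097
mR = -1/2·sL + 1/2·sR = -2880/162097

40/337 40/481 16360/162097 -2880/162097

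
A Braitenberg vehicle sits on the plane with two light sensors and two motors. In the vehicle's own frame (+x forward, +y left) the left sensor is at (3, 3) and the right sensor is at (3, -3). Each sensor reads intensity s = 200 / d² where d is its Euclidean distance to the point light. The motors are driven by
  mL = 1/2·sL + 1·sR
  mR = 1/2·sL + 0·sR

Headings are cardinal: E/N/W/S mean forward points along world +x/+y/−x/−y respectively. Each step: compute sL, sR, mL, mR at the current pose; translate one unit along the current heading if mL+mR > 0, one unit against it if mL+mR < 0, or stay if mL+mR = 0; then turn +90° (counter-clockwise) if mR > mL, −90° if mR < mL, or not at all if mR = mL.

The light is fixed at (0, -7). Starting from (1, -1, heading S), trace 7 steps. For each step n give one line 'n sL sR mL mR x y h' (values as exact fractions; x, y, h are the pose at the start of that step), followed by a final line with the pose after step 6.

n=0: pose=(1,-1,S); sL=8, sR=200/13; mL=252/13, mR=4; mL+mR=304/13 → advance +1; mR−mL=-200/13 → turn -1·90°
n=1: pose=(1,-2,W); sL=25, sR=50/17; mL=525/34, mR=25/2; mL+mR=475/17 → advance +1; mR−mL=-50/17 → turn -1·90°
n=2: pose=(0,-2,N); sL=200/73, sR=200/73; mL=300/73, mR=100/73; mL+mR=400/73 → advance +1; mR−mL=-200/73 → turn -1·90°
n=3: pose=(0,-1,E); sL=20/9, sR=100/9; mL=110/9, mR=10/9; mL+mR=40/3 → advance +1; mR−mL=-100/9 → turn -1·90°
n=4: pose=(1,-1,S); sL=8, sR=200/13; mL=252/13, mR=4; mL+mR=304/13 → advance +1; mR−mL=-200/13 → turn -1·90°
n=5: pose=(1,-2,W); sL=25, sR=50/17; mL=525/34, mR=25/2; mL+mR=475/17 → advance +1; mR−mL=-50/17 → turn -1·90°
n=6: pose=(0,-2,N); sL=200/73, sR=200/73; mL=300/73, mR=100/73; mL+mR=400/73 → advance +1; mR−mL=-200/73 → turn -1·90°

0 8 200/13 252/13 4 1 -1 S
1 25 50/17 525/34 25/2 1 -2 W
2 200/73 200/73 300/73 100/73 0 -2 N
3 20/9 100/9 110/9 10/9 0 -1 E
4 8 200/13 252/13 4 1 -1 S
5 25 50/17 525/34 25/2 1 -2 W
6 200/73 200/73 300/73 100/73 0 -2 N
final 0 -1 E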